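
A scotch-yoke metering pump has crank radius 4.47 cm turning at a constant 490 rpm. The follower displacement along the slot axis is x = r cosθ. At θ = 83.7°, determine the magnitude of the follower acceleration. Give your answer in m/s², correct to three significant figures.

ω = 51.31 rad/s (from 490 rpm).
x = r cosθ ⇒ ẍ = −rω² cosθ (ω constant).
|a| = rω²|cosθ| = 0.0447·(51.31)²·|cos 83.7°| = 12.915 m/s².

12.9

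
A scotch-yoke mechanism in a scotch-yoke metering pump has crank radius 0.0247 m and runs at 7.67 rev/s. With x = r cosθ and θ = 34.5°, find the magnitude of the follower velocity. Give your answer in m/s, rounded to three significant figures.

0.674

ω = 48.19 rad/s (from 7.67 rev/s).
x = r cosθ ⇒ ẋ = −rω sinθ.
|v| = rω|sinθ| = 0.0247·48.19·|sin 34.5°| = 0.67422 m/s.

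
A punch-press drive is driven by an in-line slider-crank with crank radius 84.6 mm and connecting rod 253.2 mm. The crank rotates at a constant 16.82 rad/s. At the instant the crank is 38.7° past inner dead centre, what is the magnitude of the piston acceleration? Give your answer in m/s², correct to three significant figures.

20.7

ω = 16.82 rad/s
x(θ) = r cosθ + √(L² − r² sin²θ); with ω constant, a = ω²·d²x/dθ².
d²x/dθ² = −r cosθ − r²(cos2θ)/√u − r⁴ sin²2θ/(4u^{3/2}),  u = L² − r² sin²θ = 0.0613123 m².
Substituting r = 0.0846 m, L = 0.2532 m, θ = 38.7°: d²x/dθ² = -0.073133 m.
a = ω²·d²x/dθ² = (16.82)²·(-0.073133) = -20.69 m/s²;  |a| = 20.69 m/s².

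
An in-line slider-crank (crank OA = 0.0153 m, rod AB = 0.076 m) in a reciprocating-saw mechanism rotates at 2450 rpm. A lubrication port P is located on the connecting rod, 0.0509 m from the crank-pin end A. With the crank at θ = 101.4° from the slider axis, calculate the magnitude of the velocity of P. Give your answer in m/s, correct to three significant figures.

ω = 256.6 rad/s.  Crank-pin speed |V_A| = rω = 3.9254 m/s, perpendicular to OA.
Rod angle: sinφ = −(r/L) sinθ ⇒ φ = -11.382°; ω_rod = −rω cosθ/√(L²−r²sin²θ) = +10.414 rad/s.
V_P = V_A + ω_rod × AP, with AP = 0.0509 m along the rod.
Components: V_Px = −rω sinθ − a·ω_rod·sinφ = -3.7434 m/s;  V_Py = rω cosθ + a·ω_rod·cosφ = -0.25625 m/s.
|V_P| = √(V_Px² + V_Py²) = 3.7521 m/s.

3.75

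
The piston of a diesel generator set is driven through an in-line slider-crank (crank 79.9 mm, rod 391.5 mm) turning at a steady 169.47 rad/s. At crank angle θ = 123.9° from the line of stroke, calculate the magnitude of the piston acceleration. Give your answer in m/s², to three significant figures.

ω = 169.5 rad/s
x(θ) = r cosθ + √(L² − r² sin²θ); with ω constant, a = ω²·d²x/dθ².
d²x/dθ² = −r cosθ − r²(cos2θ)/√u − r⁴ sin²2θ/(4u^{3/2}),  u = L² − r² sin²θ = 0.148874 m².
Substituting r = 0.0799 m, L = 0.3915 m, θ = 123.9°: d²x/dθ² = +0.050663 m.
a = ω²·d²x/dθ² = (169.5)²·(+0.050663) = +1455.1 m/s²;  |a| = 1455.1 m/s².

1460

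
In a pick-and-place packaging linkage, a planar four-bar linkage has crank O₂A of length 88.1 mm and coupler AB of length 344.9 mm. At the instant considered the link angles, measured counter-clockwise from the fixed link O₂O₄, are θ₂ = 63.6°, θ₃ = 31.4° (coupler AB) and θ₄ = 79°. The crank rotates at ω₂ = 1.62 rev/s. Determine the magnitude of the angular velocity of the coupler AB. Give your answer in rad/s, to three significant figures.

ω₂ = 10.18 rad/s (from 1.62 rev/s).
Differentiating the loop-closure r₂e^{iθ₂}+r₃e^{iθ₃}=r₁+r₄e^{iθ₄} gives r₂ω₂e^{iθ₂}+r₃ω₃e^{iθ₃}=r₄ω₄e^{iθ₄}.
Eliminating the other unknown: ω₃ = r₂ω₂ sin(θ₄−θ₂) / [r₃ sin(θ₃−θ₄)].
Numerator sine = +0.26556; denominator sine = -0.73846.
Result = 0.0881·10.18·(+0.26556) / (0.3449·(-0.73846)) = -0.935 rad/s; magnitude 0.935 rad/s.

0.935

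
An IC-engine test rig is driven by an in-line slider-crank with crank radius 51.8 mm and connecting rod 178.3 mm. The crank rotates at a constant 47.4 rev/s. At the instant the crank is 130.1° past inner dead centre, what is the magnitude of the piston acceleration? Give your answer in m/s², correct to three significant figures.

3160

ω = 2π·47.4 = 297.8 rad/s
x(θ) = r cosθ + √(L² − r² sin²θ); with ω constant, a = ω²·d²x/dθ².
d²x/dθ² = −r cosθ − r²(cos2θ)/√u − r⁴ sin²2θ/(4u^{3/2}),  u = L² − r² sin²θ = 0.0302209 m².
Substituting r = 0.0518 m, L = 0.1783 m, θ = 130.1°: d²x/dθ² = +0.03566 m.
a = ω²·d²x/dθ² = (297.8)²·(+0.03566) = +3163 m/s²;  |a| = 3163 m/s².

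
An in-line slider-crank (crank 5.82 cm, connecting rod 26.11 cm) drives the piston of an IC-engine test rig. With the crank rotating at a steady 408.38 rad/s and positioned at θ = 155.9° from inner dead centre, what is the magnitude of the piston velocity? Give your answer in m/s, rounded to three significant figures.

7.72

ω = 408.4 rad/s
For an in-line slider-crank, x = r cosθ + √(L² − r² sin²θ), so v = −rω sinθ·[1 + r cosθ/√(L² − r² sin²θ)].
With r = 0.0582 m, L = 0.2611 m, θ = 155.9°: √(L² − r² sin²θ) = 0.26002 m.
v = −0.0582·408.4·0.40833·[1 + 0.0582·-0.91283/0.26002] = -7.7221 m/s.
|v| = 7.7221 m/s.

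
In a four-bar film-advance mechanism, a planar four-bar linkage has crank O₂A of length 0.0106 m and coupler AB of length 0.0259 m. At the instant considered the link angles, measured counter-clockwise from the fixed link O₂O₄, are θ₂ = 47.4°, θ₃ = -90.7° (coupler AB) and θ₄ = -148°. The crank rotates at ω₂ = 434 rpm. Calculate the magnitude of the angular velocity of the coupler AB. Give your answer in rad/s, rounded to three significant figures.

5.87

ω₂ = 45.45 rad/s (from 434 rpm).
Differentiating the loop-closure r₂e^{iθ₂}+r₃e^{iθ₃}=r₁+r₄e^{iθ₄} gives r₂ω₂e^{iθ₂}+r₃ω₃e^{iθ₃}=r₄ω₄e^{iθ₄}.
Eliminating the other unknown: ω₃ = r₂ω₂ sin(θ₄−θ₂) / [r₃ sin(θ₃−θ₄)].
Numerator sine = +0.26556; denominator sine = +0.84151.
Result = 0.0106·45.45·(+0.26556) / (0.0259·(+0.84151)) = +5.8698 rad/s; magnitude 5.8698 rad/s.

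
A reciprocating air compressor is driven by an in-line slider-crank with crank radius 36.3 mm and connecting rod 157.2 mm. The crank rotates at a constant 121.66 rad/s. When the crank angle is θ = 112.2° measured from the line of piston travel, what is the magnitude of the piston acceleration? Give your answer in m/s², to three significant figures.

ω = 121.7 rad/s
x(θ) = r cosθ + √(L² − r² sin²θ); with ω constant, a = ω²·d²x/dθ².
d²x/dθ² = −r cosθ − r²(cos2θ)/√u − r⁴ sin²2θ/(4u^{3/2}),  u = L² − r² sin²θ = 0.0235823 m².
Substituting r = 0.0363 m, L = 0.1572 m, θ = 112.2°: d²x/dθ² = +0.019788 m.
a = ω²·d²x/dθ² = (121.7)²·(+0.019788) = +292.88 m/s²;  |a| = 292.88 m/s².

293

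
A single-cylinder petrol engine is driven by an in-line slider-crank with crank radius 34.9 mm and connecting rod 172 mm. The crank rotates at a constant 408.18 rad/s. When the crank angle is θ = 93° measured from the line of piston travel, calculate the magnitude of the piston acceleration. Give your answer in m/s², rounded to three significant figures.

1500

ω = 408.2 rad/s
x(θ) = r cosθ + √(L² − r² sin²θ); with ω constant, a = ω²·d²x/dθ².
d²x/dθ² = −r cosθ − r²(cos2θ)/√u − r⁴ sin²2θ/(4u^{3/2}),  u = L² − r² sin²θ = 0.0283693 m².
Substituting r = 0.0349 m, L = 0.172 m, θ = 93°: d²x/dθ² = +0.0090175 m.
a = ω²·d²x/dθ² = (408.2)²·(+0.0090175) = +1502.4 m/s²;  |a| = 1502.4 m/s².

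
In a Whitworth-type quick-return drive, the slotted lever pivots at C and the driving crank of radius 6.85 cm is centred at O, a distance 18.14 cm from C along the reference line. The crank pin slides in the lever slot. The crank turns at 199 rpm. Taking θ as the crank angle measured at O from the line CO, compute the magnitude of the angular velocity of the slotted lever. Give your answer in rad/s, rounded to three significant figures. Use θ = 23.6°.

ω = 20.84 rad/s (from 199 rpm).
Crank pin A relative to C: A = (d + r cosθ, r sinθ); lever angle φ = atan2(r sinθ, d + r cosθ).
Differentiating tanφ: φ̇ = rω(d cosθ + r)/(d² + r² + 2dr cosθ).
d² + r² + 2dr cosθ = |CA|² = 0.0603715 m²;  d cosθ + r = +0.23473 m.
|ω_lever| = |0.0685·20.84·+0.23473| / 0.0603715 = 5.5502 rad/s.

5.55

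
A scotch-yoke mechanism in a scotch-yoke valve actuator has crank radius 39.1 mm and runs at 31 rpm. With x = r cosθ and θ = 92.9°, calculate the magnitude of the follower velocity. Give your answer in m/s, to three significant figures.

0.127

ω = 3.246 rad/s (from 31 rpm).
x = r cosθ ⇒ ẋ = −rω sinθ.
|v| = rω|sinθ| = 0.0391·3.246·|sin 92.9°| = 0.12677 m/s.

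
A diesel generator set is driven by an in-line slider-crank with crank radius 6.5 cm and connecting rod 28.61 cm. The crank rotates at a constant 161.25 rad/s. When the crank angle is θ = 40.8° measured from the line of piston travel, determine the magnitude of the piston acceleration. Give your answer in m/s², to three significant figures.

1340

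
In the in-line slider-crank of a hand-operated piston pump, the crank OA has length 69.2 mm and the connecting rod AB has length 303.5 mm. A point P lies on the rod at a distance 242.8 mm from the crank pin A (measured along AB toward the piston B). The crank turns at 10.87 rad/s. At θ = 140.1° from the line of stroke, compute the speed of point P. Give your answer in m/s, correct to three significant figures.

ω = 10.87 rad/s.  Crank-pin speed |V_A| = rω = 0.7522 m/s, perpendicular to OA.
Rod angle: sinφ = −(r/L) sinθ ⇒ φ = -8.410°; ω_rod = −rω cosθ/√(L²−r²sin²θ) = +1.922 rad/s.
V_P = V_A + ω_rod × AP, with AP = 0.2428 m along the rod.
Components: V_Px = −rω sinθ − a·ω_rod·sinφ = -0.41425 m/s;  V_Py = rω cosθ + a·ω_rod·cosφ = -0.11541 m/s.
|V_P| = √(V_Px² + V_Py²) = 0.43003 m/s.

0.430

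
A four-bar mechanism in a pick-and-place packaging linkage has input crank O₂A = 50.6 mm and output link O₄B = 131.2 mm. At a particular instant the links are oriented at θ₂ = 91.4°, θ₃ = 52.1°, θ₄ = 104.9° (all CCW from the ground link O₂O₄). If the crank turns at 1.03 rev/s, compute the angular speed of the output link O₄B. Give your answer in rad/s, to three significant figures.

1.98

ω₂ = 6.472 rad/s (from 1.03 rev/s).
Differentiating the loop-closure r₂e^{iθ₂}+r₃e^{iθ₃}=r₁+r₄e^{iθ₄} gives r₂ω₂e^{iθ₂}+r₃ω₃e^{iθ₃}=r₄ω₄e^{iθ₄}.
Eliminating the other unknown: ω₄ = r₂ω₂ sin(θ₂−θ₃) / [r₄ sin(θ₄−θ₃)].
Numerator sine = +0.63338; denominator sine = +0.79653.
Result = 0.0506·6.472·(+0.63338) / (0.1312·(+0.79653)) = +1.9847 rad/s; magnitude 1.9847 rad/s.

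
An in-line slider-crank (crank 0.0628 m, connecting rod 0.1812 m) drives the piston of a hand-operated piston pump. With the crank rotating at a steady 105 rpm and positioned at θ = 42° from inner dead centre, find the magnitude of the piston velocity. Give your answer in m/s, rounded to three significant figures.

ω = 2π·105/60 = 11 rad/s
For an in-line slider-crank, x = r cosθ + √(L² − r² sin²θ), so v = −rω sinθ·[1 + r cosθ/√(L² − r² sin²θ)].
With r = 0.0628 m, L = 0.1812 m, θ = 42°: √(L² − r² sin²θ) = 0.17626 m.
v = −0.0628·11·0.66913·[1 + 0.0628·0.74314/0.17626] = -0.58439 m/s.
|v| = 0.58439 m/s.

0.584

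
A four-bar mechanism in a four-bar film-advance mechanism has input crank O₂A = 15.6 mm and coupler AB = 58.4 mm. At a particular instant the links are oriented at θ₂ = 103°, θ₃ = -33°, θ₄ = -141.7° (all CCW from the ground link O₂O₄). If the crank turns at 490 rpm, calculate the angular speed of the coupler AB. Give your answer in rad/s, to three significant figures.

13.1

ω₂ = 51.31 rad/s (from 490 rpm).
Differentiating the loop-closure r₂e^{iθ₂}+r₃e^{iθ₃}=r₁+r₄e^{iθ₄} gives r₂ω₂e^{iθ₂}+r₃ω₃e^{iθ₃}=r₄ω₄e^{iθ₄}.
Eliminating the other unknown: ω₃ = r₂ω₂ sin(θ₄−θ₂) / [r₃ sin(θ₃−θ₄)].
Numerator sine = +0.90408; denominator sine = +0.94721.
Result = 0.0156·51.31·(+0.90408) / (0.0584·(+0.94721)) = +13.083 rad/s; magnitude 13.083 rad/s.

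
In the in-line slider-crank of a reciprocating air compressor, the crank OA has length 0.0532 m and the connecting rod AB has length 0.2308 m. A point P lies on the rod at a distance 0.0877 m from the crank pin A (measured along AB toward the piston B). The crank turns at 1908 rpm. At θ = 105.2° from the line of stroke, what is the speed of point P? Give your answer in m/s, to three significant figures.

ω = 199.8 rad/s.  Crank-pin speed |V_A| = rω = 10.63 m/s, perpendicular to OA.
Rod angle: sinφ = −(r/L) sinθ ⇒ φ = -12.852°; ω_rod = −rω cosθ/√(L²−r²sin²θ) = +12.386 rad/s.
V_P = V_A + ω_rod × AP, with AP = 0.0877 m along the rod.
Components: V_Px = −rω sinθ − a·ω_rod·sinφ = -10.016 m/s;  V_Py = rω cosθ + a·ω_rod·cosφ = -1.728 m/s.
|V_P| = √(V_Px² + V_Py²) = 10.164 m/s.

10.2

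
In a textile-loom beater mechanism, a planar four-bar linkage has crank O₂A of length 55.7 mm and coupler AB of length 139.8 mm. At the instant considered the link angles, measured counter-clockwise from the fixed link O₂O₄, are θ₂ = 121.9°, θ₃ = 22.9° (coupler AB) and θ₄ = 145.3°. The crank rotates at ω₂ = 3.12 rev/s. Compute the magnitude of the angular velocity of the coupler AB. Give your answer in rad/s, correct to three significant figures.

ω₂ = 19.6 rad/s (from 3.12 rev/s).
Differentiating the loop-closure r₂e^{iθ₂}+r₃e^{iθ₃}=r₁+r₄e^{iθ₄} gives r₂ω₂e^{iθ₂}+r₃ω₃e^{iθ₃}=r₄ω₄e^{iθ₄}.
Eliminating the other unknown: ω₃ = r₂ω₂ sin(θ₄−θ₂) / [r₃ sin(θ₃−θ₄)].
Numerator sine = +0.39715; denominator sine = -0.84433.
Result = 0.0557·19.6·(+0.39715) / (0.1398·(-0.84433)) = -3.6739 rad/s; magnitude 3.6739 rad/s.

3.67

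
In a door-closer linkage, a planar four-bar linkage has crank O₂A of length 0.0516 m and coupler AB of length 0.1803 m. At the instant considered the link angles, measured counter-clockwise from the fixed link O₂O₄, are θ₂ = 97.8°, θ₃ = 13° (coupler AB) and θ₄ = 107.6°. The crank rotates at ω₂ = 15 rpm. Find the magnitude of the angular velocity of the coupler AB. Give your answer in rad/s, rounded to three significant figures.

ω₂ = 1.571 rad/s (from 15 rpm).
Differentiating the loop-closure r₂e^{iθ₂}+r₃e^{iθ₃}=r₁+r₄e^{iθ₄} gives r₂ω₂e^{iθ₂}+r₃ω₃e^{iθ₃}=r₄ω₄e^{iθ₄}.
Eliminating the other unknown: ω₃ = r₂ω₂ sin(θ₄−θ₂) / [r₃ sin(θ₃−θ₄)].
Numerator sine = +0.17021; denominator sine = -0.99678.
Result = 0.0516·1.571·(+0.17021) / (0.1803·(-0.99678)) = -0.076764 rad/s; magnitude 0.076764 rad/s.

0.0768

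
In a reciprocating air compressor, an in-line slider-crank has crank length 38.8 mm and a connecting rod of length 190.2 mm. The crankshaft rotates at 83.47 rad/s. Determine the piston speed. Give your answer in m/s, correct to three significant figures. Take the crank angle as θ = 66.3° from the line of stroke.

ω = 83.47 rad/s
For an in-line slider-crank, x = r cosθ + √(L² − r² sin²θ), so v = −rω sinθ·[1 + r cosθ/√(L² − r² sin²θ)].
With r = 0.0388 m, L = 0.1902 m, θ = 66.3°: √(L² − r² sin²θ) = 0.18685 m.
v = −0.0388·83.47·0.91566·[1 + 0.0388·0.40195/0.18685] = -3.213 m/s.
|v| = 3.213 m/s.

3.21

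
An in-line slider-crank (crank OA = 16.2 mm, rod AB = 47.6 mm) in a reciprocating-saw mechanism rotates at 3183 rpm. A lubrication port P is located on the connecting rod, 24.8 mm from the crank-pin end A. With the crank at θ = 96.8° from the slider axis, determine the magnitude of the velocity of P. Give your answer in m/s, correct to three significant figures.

5.25

ω = 333.3 rad/s.  Crank-pin speed |V_A| = rω = 5.3998 m/s, perpendicular to OA.
Rod angle: sinφ = −(r/L) sinθ ⇒ φ = -19.752°; ω_rod = −rω cosθ/√(L²−r²sin²θ) = +14.272 rad/s.
V_P = V_A + ω_rod × AP, with AP = 0.0248 m along the rod.
Components: V_Px = −rω sinθ − a·ω_rod·sinφ = -5.2422 m/s;  V_Py = rω cosθ + a·ω_rod·cosφ = -0.30625 m/s.
|V_P| = √(V_Px² + V_Py²) = 5.2512 m/s.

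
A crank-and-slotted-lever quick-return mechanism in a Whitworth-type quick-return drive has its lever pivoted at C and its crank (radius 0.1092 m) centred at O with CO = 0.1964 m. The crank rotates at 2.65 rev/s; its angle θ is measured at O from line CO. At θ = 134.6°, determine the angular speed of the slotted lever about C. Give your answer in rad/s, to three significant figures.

2.56

ω = 16.65 rad/s (from 2.65 rev/s).
Crank pin A relative to C: A = (d + r cosθ, r sinθ); lever angle φ = atan2(r sinθ, d + r cosθ).
Differentiating tanφ: φ̇ = rω(d cosθ + r)/(d² + r² + 2dr cosθ).
d² + r² + 2dr cosθ = |CA|² = 0.0203796 m²;  d cosθ + r = -0.028703 m.
|ω_lever| = |0.1092·16.65·-0.028703| / 0.0203796 = 2.5608 rad/s.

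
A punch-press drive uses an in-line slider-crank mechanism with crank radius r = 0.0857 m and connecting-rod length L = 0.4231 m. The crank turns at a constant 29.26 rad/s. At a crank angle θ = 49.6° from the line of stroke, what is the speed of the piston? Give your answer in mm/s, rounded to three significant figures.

2160

ω = 29.26 rad/s
For an in-line slider-crank, x = r cosθ + √(L² − r² sin²θ), so v = −rω sinθ·[1 + r cosθ/√(L² − r² sin²θ)].
With r = 0.0857 m, L = 0.4231 m, θ = 49.6°: √(L² − r² sin²θ) = 0.41804 m.
v = −0.0857·29.26·0.76154·[1 + 0.0857·0.64812/0.41804] = -2.1633 m/s.
|v| = 2.1633 m/s = 2163.3 mm/s.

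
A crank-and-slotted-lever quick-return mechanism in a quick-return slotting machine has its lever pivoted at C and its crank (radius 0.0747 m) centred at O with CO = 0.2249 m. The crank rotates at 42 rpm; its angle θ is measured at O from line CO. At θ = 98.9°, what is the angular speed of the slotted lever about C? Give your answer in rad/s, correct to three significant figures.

ω = 4.398 rad/s (from 42 rpm).
Crank pin A relative to C: A = (d + r cosθ, r sinθ); lever angle φ = atan2(r sinθ, d + r cosθ).
Differentiating tanφ: φ̇ = rω(d cosθ + r)/(d² + r² + 2dr cosθ).
d² + r² + 2dr cosθ = |CA|² = 0.0509618 m²;  d cosθ + r = +0.039906 m.
|ω_lever| = |0.0747·4.398·+0.039906| / 0.0509618 = 0.25727 rad/s.

0.257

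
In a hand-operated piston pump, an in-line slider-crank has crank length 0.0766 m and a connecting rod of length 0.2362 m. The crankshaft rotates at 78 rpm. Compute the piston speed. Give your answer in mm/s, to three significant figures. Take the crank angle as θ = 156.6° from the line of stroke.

ω = 2π·78/60 = 8.168 rad/s
For an in-line slider-crank, x = r cosθ + √(L² − r² sin²θ), so v = −rω sinθ·[1 + r cosθ/√(L² − r² sin²θ)].
With r = 0.0766 m, L = 0.2362 m, θ = 156.6°: √(L² − r² sin²θ) = 0.23423 m.
v = −0.0766·8.168·0.39715·[1 + 0.0766·-0.91775/0.23423] = -0.17391 m/s.
|v| = 0.17391 m/s = 173.91 mm/s.

174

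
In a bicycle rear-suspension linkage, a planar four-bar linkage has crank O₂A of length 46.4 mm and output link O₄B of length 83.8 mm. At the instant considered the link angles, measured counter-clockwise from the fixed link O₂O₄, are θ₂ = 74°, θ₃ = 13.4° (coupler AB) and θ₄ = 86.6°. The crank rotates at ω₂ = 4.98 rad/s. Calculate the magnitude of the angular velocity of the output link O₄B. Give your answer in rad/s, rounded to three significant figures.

2.51

ω₂ = 4.98 rad/s
Differentiating the loop-closure r₂e^{iθ₂}+r₃e^{iθ₃}=r₁+r₄e^{iθ₄} gives r₂ω₂e^{iθ₂}+r₃ω₃e^{iθ₃}=r₄ω₄e^{iθ₄}.
Eliminating the other unknown: ω₄ = r₂ω₂ sin(θ₂−θ₃) / [r₄ sin(θ₄−θ₃)].
Numerator sine = +0.87121; denominator sine = +0.95732.
Result = 0.0464·4.98·(+0.87121) / (0.0838·(+0.95732)) = +2.5094 rad/s; magnitude 2.5094 rad/s.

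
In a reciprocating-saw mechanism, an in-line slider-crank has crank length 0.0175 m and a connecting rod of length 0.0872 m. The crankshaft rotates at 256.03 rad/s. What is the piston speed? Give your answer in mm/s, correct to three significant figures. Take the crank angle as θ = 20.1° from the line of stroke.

1830

ω = 256 rad/s
For an in-line slider-crank, x = r cosθ + √(L² − r² sin²θ), so v = −rω sinθ·[1 + r cosθ/√(L² − r² sin²θ)].
With r = 0.0175 m, L = 0.0872 m, θ = 20.1°: √(L² − r² sin²θ) = 0.086992 m.
v = −0.0175·256·0.34366·[1 + 0.0175·0.93909/0.086992] = -1.8307 m/s.
|v| = 1.8307 m/s = 1830.7 mm/s.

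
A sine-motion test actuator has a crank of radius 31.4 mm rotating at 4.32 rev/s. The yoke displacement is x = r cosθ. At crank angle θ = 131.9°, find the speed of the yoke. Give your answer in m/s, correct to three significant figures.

0.634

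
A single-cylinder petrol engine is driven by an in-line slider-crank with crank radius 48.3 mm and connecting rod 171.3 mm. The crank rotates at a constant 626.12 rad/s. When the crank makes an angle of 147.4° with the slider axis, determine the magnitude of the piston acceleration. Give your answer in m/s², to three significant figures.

13600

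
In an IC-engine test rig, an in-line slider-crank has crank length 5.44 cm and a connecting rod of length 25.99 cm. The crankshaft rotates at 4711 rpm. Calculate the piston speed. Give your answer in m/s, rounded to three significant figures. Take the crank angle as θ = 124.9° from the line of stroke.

ω = 2π·4711/60 = 493.3 rad/s
For an in-line slider-crank, x = r cosθ + √(L² − r² sin²θ), so v = −rω sinθ·[1 + r cosθ/√(L² − r² sin²θ)].
With r = 0.0544 m, L = 0.2599 m, θ = 124.9°: √(L² − r² sin²θ) = 0.25604 m.
v = −0.0544·493.3·0.82015·[1 + 0.0544·-0.57215/0.25604] = -19.335 m/s.
|v| = 19.335 m/s.

19.3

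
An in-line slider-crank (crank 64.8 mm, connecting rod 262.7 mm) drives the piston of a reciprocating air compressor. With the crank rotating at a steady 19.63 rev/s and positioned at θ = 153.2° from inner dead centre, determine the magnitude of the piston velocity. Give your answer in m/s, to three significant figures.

2.81

ω = 2π·19.6 = 123.3 rad/s
For an in-line slider-crank, x = r cosθ + √(L² − r² sin²θ), so v = −rω sinθ·[1 + r cosθ/√(L² − r² sin²θ)].
With r = 0.0648 m, L = 0.2627 m, θ = 153.2°: √(L² − r² sin²θ) = 0.26107 m.
v = −0.0648·123.3·0.45088·[1 + 0.0648·-0.89259/0.26107] = -2.8052 m/s.
|v| = 2.8052 m/s.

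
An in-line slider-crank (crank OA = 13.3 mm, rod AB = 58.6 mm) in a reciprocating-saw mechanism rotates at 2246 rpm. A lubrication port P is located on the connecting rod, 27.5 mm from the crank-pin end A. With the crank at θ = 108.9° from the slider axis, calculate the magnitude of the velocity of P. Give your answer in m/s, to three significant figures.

2.91

ω = 235.2 rad/s.  Crank-pin speed |V_A| = rω = 3.1282 m/s, perpendicular to OA.
Rod angle: sinφ = −(r/L) sinθ ⇒ φ = -12.399°; ω_rod = −rω cosθ/√(L²−r²sin²θ) = +17.704 rad/s.
V_P = V_A + ω_rod × AP, with AP = 0.0275 m along the rod.
Components: V_Px = −rω sinθ − a·ω_rod·sinφ = -2.855 m/s;  V_Py = rω cosθ + a·ω_rod·cosφ = -0.53776 m/s.
|V_P| = √(V_Px² + V_Py²) = 2.9052 m/s.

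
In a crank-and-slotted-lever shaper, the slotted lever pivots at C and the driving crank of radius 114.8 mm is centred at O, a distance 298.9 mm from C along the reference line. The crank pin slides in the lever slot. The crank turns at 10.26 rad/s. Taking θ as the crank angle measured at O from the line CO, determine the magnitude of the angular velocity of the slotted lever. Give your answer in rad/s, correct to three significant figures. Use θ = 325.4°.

ω = 10.26 rad/s
Crank pin A relative to C: A = (d + r cosθ, r sinθ); lever angle φ = atan2(r sinθ, d + r cosθ).
Differentiating tanφ: φ̇ = rω(d cosθ + r)/(d² + r² + 2dr cosθ).
d² + r² + 2dr cosθ = |CA|² = 0.15901 m²;  d cosθ + r = +0.36084 m.
|ω_lever| = |0.1148·10.26·+0.36084| / 0.15901 = 2.6728 rad/s.

2.67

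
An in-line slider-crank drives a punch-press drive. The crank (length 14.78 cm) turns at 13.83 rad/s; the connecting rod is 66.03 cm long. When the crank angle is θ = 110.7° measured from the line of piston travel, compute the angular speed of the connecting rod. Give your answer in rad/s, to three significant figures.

ω = 13.83 rad/s
The rod makes angle φ with the slider axis where L sinφ = r sinθ; differentiating, L cosφ·φ̇ = r ω cosθ.
L cosφ = √(L² − r² sin²θ) = 0.64566 m.
|ω_rod| = r ω |cosθ| / √(L² − r² sin²θ) = 0.1478·13.83·0.35347/0.64566 = 1.119 rad/s.

1.12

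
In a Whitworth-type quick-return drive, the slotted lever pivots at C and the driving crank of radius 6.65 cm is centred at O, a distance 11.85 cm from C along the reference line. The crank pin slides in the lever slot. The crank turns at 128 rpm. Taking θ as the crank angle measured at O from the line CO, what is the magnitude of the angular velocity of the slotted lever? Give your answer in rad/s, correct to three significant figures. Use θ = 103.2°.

2.36

ω = 13.4 rad/s (from 128 rpm).
Crank pin A relative to C: A = (d + r cosθ, r sinθ); lever angle φ = atan2(r sinθ, d + r cosθ).
Differentiating tanφ: φ̇ = rω(d cosθ + r)/(d² + r² + 2dr cosθ).
d² + r² + 2dr cosθ = |CA|² = 0.0148656 m²;  d cosθ + r = +0.03944 m.
|ω_lever| = |0.0665·13.4·+0.03944| / 0.0148656 = 2.3649 rad/s.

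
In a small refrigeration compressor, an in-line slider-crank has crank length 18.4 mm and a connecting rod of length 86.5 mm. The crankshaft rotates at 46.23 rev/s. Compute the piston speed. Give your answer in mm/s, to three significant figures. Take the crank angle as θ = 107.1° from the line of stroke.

4780

ω = 2π·46.2 = 290.5 rad/s
For an in-line slider-crank, x = r cosθ + √(L² − r² sin²θ), so v = −rω sinθ·[1 + r cosθ/√(L² − r² sin²θ)].
With r = 0.0184 m, L = 0.0865 m, θ = 107.1°: √(L² − r² sin²θ) = 0.084693 m.
v = −0.0184·290.5·0.95579·[1 + 0.0184·-0.29404/0.084693] = -4.7821 m/s.
|v| = 4.7821 m/s = 4782.1 mm/s.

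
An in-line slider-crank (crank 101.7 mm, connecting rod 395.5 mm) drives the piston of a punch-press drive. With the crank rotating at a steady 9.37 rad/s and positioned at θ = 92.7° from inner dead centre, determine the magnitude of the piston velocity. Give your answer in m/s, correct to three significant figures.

ω = 9.37 rad/s
For an in-line slider-crank, x = r cosθ + √(L² − r² sin²θ), so v = −rω sinθ·[1 + r cosθ/√(L² − r² sin²θ)].
With r = 0.1017 m, L = 0.3955 m, θ = 92.7°: √(L² − r² sin²θ) = 0.38223 m.
v = −0.1017·9.37·0.99889·[1 + 0.1017·-0.04711/0.38223] = -0.93994 m/s.
|v| = 0.93994 m/s.

0.940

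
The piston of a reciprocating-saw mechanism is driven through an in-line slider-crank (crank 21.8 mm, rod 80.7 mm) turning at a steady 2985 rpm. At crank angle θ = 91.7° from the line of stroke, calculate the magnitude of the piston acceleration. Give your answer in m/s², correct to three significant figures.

660

ω = 2π·2985/60 = 312.6 rad/s
x(θ) = r cosθ + √(L² − r² sin²θ); with ω constant, a = ω²·d²x/dθ².
d²x/dθ² = −r cosθ − r²(cos2θ)/√u − r⁴ sin²2θ/(4u^{3/2}),  u = L² − r² sin²θ = 0.00603767 m².
Substituting r = 0.0218 m, L = 0.0807 m, θ = 91.7°: d²x/dθ² = +0.0067517 m.
a = ω²·d²x/dθ² = (312.6)²·(+0.0067517) = +659.72 m/s²;  |a| = 659.72 m/s².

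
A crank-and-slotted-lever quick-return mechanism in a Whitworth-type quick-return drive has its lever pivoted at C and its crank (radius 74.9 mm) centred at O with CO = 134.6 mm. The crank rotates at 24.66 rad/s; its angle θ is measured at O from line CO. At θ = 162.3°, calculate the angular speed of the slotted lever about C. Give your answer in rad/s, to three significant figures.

21.8

ω = 24.66 rad/s
Crank pin A relative to C: A = (d + r cosθ, r sinθ); lever angle φ = atan2(r sinθ, d + r cosθ).
Differentiating tanφ: φ̇ = rω(d cosθ + r)/(d² + r² + 2dr cosθ).
d² + r² + 2dr cosθ = |CA|² = 0.00451858 m²;  d cosθ + r = -0.053328 m.
|ω_lever| = |0.0749·24.66·-0.053328| / 0.00451858 = 21.799 rad/s.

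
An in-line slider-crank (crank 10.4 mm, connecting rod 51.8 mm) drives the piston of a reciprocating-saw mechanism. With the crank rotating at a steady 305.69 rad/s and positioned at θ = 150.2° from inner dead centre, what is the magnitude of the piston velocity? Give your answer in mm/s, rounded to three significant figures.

ω = 305.7 rad/s
For an in-line slider-crank, x = r cosθ + √(L² − r² sin²θ), so v = −rω sinθ·[1 + r cosθ/√(L² − r² sin²θ)].
With r = 0.0104 m, L = 0.0518 m, θ = 150.2°: √(L² − r² sin²θ) = 0.051542 m.
v = −0.0104·305.7·0.49697·[1 + 0.0104·-0.86777/0.051542] = -1.3033 m/s.
|v| = 1.3033 m/s = 1303.3 mm/s.

1300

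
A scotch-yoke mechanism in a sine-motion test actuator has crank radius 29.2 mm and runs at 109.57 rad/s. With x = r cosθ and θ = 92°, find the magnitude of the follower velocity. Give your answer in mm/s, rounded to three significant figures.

ω = 109.6 rad/s
x = r cosθ ⇒ ẋ = −rω sinθ.
|v| = rω|sinθ| = 0.0292·109.6·|sin 92°| = 3.1975 m/s = 3197.5 mm/s.

3200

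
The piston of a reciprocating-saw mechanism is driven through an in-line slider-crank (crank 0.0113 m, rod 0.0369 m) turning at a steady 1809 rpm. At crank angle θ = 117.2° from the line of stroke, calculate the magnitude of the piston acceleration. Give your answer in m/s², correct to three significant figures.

258

ω = 2π·1809/60 = 189.4 rad/s
x(θ) = r cosθ + √(L² − r² sin²θ); with ω constant, a = ω²·d²x/dθ².
d²x/dθ² = −r cosθ − r²(cos2θ)/√u − r⁴ sin²2θ/(4u^{3/2}),  u = L² − r² sin²θ = 0.0012606 m².
Substituting r = 0.0113 m, L = 0.0369 m, θ = 117.2°: d²x/dθ² = +0.0071985 m.
a = ω²·d²x/dθ² = (189.4)²·(+0.0071985) = +258.33 m/s²;  |a| = 258.33 m/s².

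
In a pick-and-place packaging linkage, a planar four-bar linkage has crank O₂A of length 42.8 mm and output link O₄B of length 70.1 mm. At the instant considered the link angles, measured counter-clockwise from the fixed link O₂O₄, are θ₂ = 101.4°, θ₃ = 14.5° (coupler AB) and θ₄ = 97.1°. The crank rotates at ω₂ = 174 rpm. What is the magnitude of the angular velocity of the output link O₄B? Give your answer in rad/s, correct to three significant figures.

ω₂ = 18.22 rad/s (from 174 rpm).
Differentiating the loop-closure r₂e^{iθ₂}+r₃e^{iθ₃}=r₁+r₄e^{iθ₄} gives r₂ω₂e^{iθ₂}+r₃ω₃e^{iθ₃}=r₄ω₄e^{iθ₄}.
Eliminating the other unknown: ω₄ = r₂ω₂ sin(θ₂−θ₃) / [r₄ sin(θ₄−θ₃)].
Numerator sine = +0.99854; denominator sine = +0.99167.
Result = 0.0428·18.22·(+0.99854) / (0.0701·(+0.99167)) = +11.202 rad/s; magnitude 11.202 rad/s.

11.2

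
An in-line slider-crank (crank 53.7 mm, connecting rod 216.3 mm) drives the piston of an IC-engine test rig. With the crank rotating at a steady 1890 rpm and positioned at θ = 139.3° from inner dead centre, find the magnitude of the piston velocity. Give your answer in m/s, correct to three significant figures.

5.61

ω = 2π·1890/60 = 197.9 rad/s
For an in-line slider-crank, x = r cosθ + √(L² − r² sin²θ), so v = −rω sinθ·[1 + r cosθ/√(L² − r² sin²θ)].
With r = 0.0537 m, L = 0.2163 m, θ = 139.3°: √(L² − r² sin²θ) = 0.21345 m.
v = −0.0537·197.9·0.65210·[1 + 0.0537·-0.75813/0.21345] = -5.6088 m/s.
|v| = 5.6088 m/s.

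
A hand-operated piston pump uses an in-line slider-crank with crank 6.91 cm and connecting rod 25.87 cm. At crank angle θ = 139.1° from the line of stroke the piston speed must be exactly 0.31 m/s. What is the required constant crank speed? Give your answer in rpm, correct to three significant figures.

82.3

For an in-line slider-crank, |v_piston| = rω|sinθ|·[1 + r cosθ/√(L² − r² sin²θ)].
With r = 0.0691 m, L = 0.2587 m, θ = 139.1°: the bracketed kinematic factor |dx/dθ| = 0.035966 m.
ω = v/|dx/dθ| = 0.31/0.035966 = 8.6194 rad/s.
N = 60ω/(2π) = 82.309 rpm.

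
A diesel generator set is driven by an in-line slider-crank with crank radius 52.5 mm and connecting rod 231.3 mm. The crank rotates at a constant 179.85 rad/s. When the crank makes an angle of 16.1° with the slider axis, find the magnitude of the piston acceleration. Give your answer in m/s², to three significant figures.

1960

ω = 179.8 rad/s
x(θ) = r cosθ + √(L² − r² sin²θ); with ω constant, a = ω²·d²x/dθ².
d²x/dθ² = −r cosθ − r²(cos2θ)/√u − r⁴ sin²2θ/(4u^{3/2}),  u = L² − r² sin²θ = 0.0532877 m².
Substituting r = 0.0525 m, L = 0.2313 m, θ = 16.1°: d²x/dθ² = -0.060588 m.
a = ω²·d²x/dθ² = (179.8)²·(-0.060588) = -1959.8 m/s²;  |a| = 1959.8 m/s².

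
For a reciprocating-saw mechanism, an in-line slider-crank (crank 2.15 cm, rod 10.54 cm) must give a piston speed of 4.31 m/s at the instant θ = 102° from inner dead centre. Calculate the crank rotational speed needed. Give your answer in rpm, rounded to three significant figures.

For an in-line slider-crank, |v_piston| = rω|sinθ|·[1 + r cosθ/√(L² − r² sin²θ)].
With r = 0.0215 m, L = 0.1054 m, θ = 102°: the bracketed kinematic factor |dx/dθ| = 0.02012 m.
ω = v/|dx/dθ| = 4.31/0.02012 = 214.22 rad/s.
N = 60ω/(2π) = 2045.6 rpm.

2050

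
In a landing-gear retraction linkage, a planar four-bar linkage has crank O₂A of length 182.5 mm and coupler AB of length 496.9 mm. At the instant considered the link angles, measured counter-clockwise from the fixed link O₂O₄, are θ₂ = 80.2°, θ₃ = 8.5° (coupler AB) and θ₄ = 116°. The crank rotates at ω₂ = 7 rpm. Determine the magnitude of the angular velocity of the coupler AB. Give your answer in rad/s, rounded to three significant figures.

0.165

ω₂ = 0.733 rad/s (from 7 rpm).
Differentiating the loop-closure r₂e^{iθ₂}+r₃e^{iθ₃}=r₁+r₄e^{iθ₄} gives r₂ω₂e^{iθ₂}+r₃ω₃e^{iθ₃}=r₄ω₄e^{iθ₄}.
Eliminating the other unknown: ω₃ = r₂ω₂ sin(θ₄−θ₂) / [r₃ sin(θ₃−θ₄)].
Numerator sine = +0.58496; denominator sine = -0.95372.
Result = 0.1825·0.733·(+0.58496) / (0.4969·(-0.95372)) = -0.16513 rad/s; magnitude 0.16513 rad/s.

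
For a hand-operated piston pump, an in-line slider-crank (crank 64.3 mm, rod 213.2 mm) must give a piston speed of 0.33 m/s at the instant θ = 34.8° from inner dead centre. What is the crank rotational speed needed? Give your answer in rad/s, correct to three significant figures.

7.19

For an in-line slider-crank, |v_piston| = rω|sinθ|·[1 + r cosθ/√(L² − r² sin²θ)].
With r = 0.0643 m, L = 0.2132 m, θ = 34.8°: the bracketed kinematic factor |dx/dθ| = 0.045923 m.
ω = v/|dx/dθ| = 0.33/0.045923 = 7.186 rad/s.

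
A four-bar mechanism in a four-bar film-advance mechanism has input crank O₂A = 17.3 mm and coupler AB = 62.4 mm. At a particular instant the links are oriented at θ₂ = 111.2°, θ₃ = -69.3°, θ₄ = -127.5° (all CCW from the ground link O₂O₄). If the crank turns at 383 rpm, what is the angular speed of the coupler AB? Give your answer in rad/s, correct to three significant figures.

ω₂ = 40.11 rad/s (from 383 rpm).
Differentiating the loop-closure r₂e^{iθ₂}+r₃e^{iθ₃}=r₁+r₄e^{iθ₄} gives r₂ω₂e^{iθ₂}+r₃ω₃e^{iθ₃}=r₄ω₄e^{iθ₄}.
Eliminating the other unknown: ω₃ = r₂ω₂ sin(θ₄−θ₂) / [r₃ sin(θ₃−θ₄)].
Numerator sine = +0.85446; denominator sine = +0.84989.
Result = 0.0173·40.11·(+0.85446) / (0.0624·(+0.84989)) = +11.179 rad/s; magnitude 11.179 rad/s.

11.2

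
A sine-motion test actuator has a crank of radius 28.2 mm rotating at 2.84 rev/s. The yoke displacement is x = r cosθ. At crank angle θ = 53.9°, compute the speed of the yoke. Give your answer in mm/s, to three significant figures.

407

ω = 17.84 rad/s (from 2.84 rev/s).
x = r cosθ ⇒ ẋ = −rω sinθ.
|v| = rω|sinθ| = 0.0282·17.84·|sin 53.9°| = 0.40659 m/s = 406.59 mm/s.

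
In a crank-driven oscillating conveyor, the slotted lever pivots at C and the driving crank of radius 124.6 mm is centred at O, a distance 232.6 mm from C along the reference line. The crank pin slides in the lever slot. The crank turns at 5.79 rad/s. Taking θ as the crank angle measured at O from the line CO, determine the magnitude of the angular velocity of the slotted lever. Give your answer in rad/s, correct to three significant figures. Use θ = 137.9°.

ω = 5.79 rad/s
Crank pin A relative to C: A = (d + r cosθ, r sinθ); lever angle φ = atan2(r sinθ, d + r cosθ).
Differentiating tanφ: φ̇ = rω(d cosθ + r)/(d² + r² + 2dr cosθ).
d² + r² + 2dr cosθ = |CA|² = 0.0266201 m²;  d cosθ + r = -0.047984 m.
|ω_lever| = |0.1246·5.79·-0.047984| / 0.0266201 = 1.3004 rad/s.

1.30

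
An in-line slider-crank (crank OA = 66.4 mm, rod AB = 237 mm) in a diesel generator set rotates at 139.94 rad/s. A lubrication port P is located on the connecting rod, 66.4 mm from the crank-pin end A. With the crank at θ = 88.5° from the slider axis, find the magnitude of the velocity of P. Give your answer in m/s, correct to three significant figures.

9.31

ω = 139.9 rad/s.  Crank-pin speed |V_A| = rω = 9.292 m/s, perpendicular to OA.
Rod angle: sinφ = −(r/L) sinθ ⇒ φ = -16.265°; ω_rod = −rω cosθ/√(L²−r²sin²θ) = -1.0691 rad/s.
V_P = V_A + ω_rod × AP, with AP = 0.0664 m along the rod.
Components: V_Px = −rω sinθ − a·ω_rod·sinφ = -9.3087 m/s;  V_Py = rω cosθ + a·ω_rod·cosφ = +0.17509 m/s.
|V_P| = √(V_Px² + V_Py²) = 9.3104 m/s.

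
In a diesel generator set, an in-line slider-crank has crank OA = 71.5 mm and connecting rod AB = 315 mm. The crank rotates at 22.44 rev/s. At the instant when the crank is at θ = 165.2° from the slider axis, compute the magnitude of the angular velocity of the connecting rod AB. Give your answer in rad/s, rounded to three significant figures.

31.0

ω = 141 rad/s (converted from 22.44 rev/s).
The rod makes angle φ with the slider axis where L sinφ = r sinθ; differentiating, L cosφ·φ̇ = r ω cosθ.
L cosφ = √(L² − r² sin²θ) = 0.31447 m.
|ω_rod| = r ω |cosθ| / √(L² − r² sin²θ) = 0.0715·141·0.96682/0.31447 = 30.994 rad/s.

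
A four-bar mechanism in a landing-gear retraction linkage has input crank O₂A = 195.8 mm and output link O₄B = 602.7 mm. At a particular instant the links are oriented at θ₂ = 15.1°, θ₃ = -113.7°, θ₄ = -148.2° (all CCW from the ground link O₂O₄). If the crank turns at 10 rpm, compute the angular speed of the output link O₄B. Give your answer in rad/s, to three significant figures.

0.468

ω₂ = 1.047 rad/s (from 10 rpm).
Differentiating the loop-closure r₂e^{iθ₂}+r₃e^{iθ₃}=r₁+r₄e^{iθ₄} gives r₂ω₂e^{iθ₂}+r₃ω₃e^{iθ₃}=r₄ω₄e^{iθ₄}.
Eliminating the other unknown: ω₄ = r₂ω₂ sin(θ₂−θ₃) / [r₄ sin(θ₄−θ₃)].
Numerator sine = +0.77934; denominator sine = -0.56641.
Result = 0.1958·1.047·(+0.77934) / (0.6027·(-0.56641)) = -0.4681 rad/s; magnitude 0.4681 rad/s.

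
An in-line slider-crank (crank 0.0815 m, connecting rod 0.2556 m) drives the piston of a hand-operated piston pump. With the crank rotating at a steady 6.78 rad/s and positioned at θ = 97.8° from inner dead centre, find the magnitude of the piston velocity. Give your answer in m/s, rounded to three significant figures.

ω = 6.78 rad/s
For an in-line slider-crank, x = r cosθ + √(L² − r² sin²θ), so v = −rω sinθ·[1 + r cosθ/√(L² − r² sin²θ)].
With r = 0.0815 m, L = 0.2556 m, θ = 97.8°: √(L² − r² sin²θ) = 0.24251 m.
v = −0.0815·6.78·0.99075·[1 + 0.0815·-0.13572/0.24251] = -0.52249 m/s.
|v| = 0.52249 m/s.

0.522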